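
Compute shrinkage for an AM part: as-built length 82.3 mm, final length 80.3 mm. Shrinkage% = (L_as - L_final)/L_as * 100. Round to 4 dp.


Shrinkage = ((82.3-80.3)/82.3)*100 = 2.4301 %


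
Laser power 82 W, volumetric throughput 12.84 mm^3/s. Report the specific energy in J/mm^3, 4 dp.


SE = 82 / 12.84 = 6.3863 J/mm^3


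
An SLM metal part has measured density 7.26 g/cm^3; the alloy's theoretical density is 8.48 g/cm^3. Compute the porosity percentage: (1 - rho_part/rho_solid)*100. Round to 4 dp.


Porosity = (1-7.26/8.48)*100 = 14.3868 %


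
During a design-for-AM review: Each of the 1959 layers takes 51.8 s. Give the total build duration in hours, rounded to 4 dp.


t = 1959 * 51.8 / 3600 = 28.1878 hrs


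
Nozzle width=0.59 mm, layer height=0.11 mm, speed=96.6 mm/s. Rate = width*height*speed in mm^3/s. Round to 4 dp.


Rate = 0.59 * 0.11 * 96.6 = 6.2693 mm^3/s


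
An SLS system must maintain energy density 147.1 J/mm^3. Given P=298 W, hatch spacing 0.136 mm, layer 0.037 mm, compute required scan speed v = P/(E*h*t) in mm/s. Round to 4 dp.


v = 298 / (147.1*0.136*0.037) = 402.59 mm/s


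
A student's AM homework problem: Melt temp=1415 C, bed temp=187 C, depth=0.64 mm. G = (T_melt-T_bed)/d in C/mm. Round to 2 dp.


G = (1415-187)/0.64 = 1918.75 C/mm


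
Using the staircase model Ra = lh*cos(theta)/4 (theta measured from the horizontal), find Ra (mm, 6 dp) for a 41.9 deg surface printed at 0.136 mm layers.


Ra = 0.136 * cos(41.9) / 4 = 0.025307 mm


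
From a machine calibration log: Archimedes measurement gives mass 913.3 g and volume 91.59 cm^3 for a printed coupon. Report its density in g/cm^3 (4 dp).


rho = 913.3 / 91.59 = 9.9716 g/cm^3


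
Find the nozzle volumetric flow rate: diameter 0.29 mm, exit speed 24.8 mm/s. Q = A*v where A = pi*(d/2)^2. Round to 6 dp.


A = pi*(0.29/2)^2 = 0.06605199 mm^2
Q = 0.06605199 * 24.8 = 1.638089 mm^3/s


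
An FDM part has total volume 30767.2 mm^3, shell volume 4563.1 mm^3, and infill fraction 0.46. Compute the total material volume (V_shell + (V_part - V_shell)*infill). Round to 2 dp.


V_infill = (30767.2 - 4563.1) * 0.46 = 12053.89
V_total = 4563.1 + 12053.89 = 16616.99 mm^3


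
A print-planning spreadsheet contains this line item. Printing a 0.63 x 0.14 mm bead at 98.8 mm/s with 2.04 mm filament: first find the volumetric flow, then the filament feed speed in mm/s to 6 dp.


Q = 0.63 * 0.14 * 98.8 = 8.71416 mm^3/s
A_fil = pi*(2.04/2)^2 = 3.268513 mm^2
v_feed = 8.71416 / 3.268513 = 2.666093 mm/s


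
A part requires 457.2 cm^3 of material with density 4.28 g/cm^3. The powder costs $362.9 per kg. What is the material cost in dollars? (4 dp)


Mass = 457.2*4.28/1000 = 1.956816 kg
Cost = 1.956816 * 362.9 = 710.1285 $


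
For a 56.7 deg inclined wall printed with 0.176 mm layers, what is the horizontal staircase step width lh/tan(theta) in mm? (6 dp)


step = 0.176 / tan(56.7) = 0.11561 mm


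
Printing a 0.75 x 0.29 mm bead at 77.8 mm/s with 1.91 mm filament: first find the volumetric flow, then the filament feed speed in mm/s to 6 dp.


Q = 0.75 * 0.29 * 77.8 = 16.9215 mm^3/s
A_fil = pi*(1.91/2)^2 = 2.86521104 mm^2
v_feed = 16.9215 / 2.86521104 = 5.905848 mm/s


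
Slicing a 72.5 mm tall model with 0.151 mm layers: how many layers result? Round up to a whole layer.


Layers = ceil(72.5/0.151) = 481


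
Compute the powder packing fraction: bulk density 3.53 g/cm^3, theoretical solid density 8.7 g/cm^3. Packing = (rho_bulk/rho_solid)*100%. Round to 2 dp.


Packing = (3.53/8.7)*100 = 40.57 %


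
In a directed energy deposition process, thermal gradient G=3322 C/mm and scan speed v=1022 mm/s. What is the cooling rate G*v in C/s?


CR = 3322 * 1022 = 3395084 C/s


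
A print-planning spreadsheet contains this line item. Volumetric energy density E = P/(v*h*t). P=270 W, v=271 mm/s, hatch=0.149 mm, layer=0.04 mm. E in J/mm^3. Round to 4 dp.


E = 270 / (271*0.149*0.04) = 167.1661 J/mm^3


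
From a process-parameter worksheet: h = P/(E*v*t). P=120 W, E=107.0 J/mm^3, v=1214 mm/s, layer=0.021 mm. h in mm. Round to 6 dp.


h = 120 / (107.0*1214*0.021) = 0.043991 mm


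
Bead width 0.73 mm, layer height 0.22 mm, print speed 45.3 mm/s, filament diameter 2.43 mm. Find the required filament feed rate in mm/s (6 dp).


Q = 0.73 * 0.22 * 45.3 = 7.27518 mm^3/s
A_fil = pi*(2.43/2)^2 = 4.63769762 mm^2
v_feed = 7.27518 / 4.63769762 = 1.568705 mm/s


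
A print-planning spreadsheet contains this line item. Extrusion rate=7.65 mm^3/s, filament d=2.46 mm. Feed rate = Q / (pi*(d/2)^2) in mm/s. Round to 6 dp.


A = pi*(2.46/2)^2 = 4.752916
v = 7.65 / 4.752916 = 1.609538 mm/s


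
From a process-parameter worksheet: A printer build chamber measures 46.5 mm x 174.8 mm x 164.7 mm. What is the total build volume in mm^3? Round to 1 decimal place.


V = 46.5 * 174.8 * 164.7 = 1338714.5 mm^3


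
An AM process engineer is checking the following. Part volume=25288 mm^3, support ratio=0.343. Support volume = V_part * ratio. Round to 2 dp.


V_support = 25288 * 0.343 = 8673.78 mm^3


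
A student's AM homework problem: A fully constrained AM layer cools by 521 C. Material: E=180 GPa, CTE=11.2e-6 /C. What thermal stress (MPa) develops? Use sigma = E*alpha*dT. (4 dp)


sigma = 180*1000 * 11.2e-6 * 521 = 1050.336 MPa


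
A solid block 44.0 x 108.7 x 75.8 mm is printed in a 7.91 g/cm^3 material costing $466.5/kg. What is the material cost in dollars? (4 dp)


V = 44.0 * 108.7 * 75.8 = 362536.24 mm^3 = 362.53624 cm^3
Mass = 362.53624 * 7.91 / 1000 = 2.86766166 kg
Cost = 2.86766166 * 466.5 = 1337.7642 $


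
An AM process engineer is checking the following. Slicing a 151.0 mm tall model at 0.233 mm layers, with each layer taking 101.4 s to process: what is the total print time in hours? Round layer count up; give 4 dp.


Layers = ceil(151.0/0.233) = 649
t = 649 * 101.4 / 3600 = 18.2802 hrs


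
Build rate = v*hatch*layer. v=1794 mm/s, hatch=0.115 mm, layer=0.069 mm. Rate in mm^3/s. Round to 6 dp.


Rate = 1794 * 0.115 * 0.069 = 14.23539 mm^3/s


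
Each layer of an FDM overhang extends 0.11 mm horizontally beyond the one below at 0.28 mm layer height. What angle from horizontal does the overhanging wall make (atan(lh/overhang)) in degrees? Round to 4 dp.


angle = atan(0.28/0.11) = 68.5523 degrees


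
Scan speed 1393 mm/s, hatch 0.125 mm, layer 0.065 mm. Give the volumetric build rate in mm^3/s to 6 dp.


Rate = 1393 * 0.125 * 0.065 = 11.318125 mm^3/s


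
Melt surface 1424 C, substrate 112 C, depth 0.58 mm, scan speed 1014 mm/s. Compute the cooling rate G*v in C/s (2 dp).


G = (1424-112)/0.58 = 2262.06896552 C/mm
CR = 2262.06896552 * 1014 = 2293737.93 C/s


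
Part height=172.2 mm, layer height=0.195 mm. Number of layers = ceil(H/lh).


Layers = ceil(172.2/0.195) = 884


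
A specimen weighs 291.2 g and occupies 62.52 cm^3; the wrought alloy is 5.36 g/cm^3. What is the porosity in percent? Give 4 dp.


rho_part = 291.2 / 62.52 = 4.65770953 g/cm^3
Porosity = (1 - 4.65770953/5.36)*100 = 13.1024 %


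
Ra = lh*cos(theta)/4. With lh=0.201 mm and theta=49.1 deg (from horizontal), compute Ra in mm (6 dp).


Ra = 0.201 * cos(49.1) / 4 = 0.032901 mm


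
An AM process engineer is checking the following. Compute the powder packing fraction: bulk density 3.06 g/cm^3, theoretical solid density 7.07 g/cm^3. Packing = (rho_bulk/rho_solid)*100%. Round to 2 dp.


Packing = (3.06/7.07)*100 = 43.28 %


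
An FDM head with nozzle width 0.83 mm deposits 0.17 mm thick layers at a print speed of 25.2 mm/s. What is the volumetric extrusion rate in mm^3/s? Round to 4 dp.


Rate = 0.83 * 0.17 * 25.2 = 3.5557 mm^3/s


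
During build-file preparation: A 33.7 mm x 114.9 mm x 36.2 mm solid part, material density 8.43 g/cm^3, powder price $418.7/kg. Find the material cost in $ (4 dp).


V = 33.7 * 114.9 * 36.2 = 140171.106 mm^3 = 140.171106 cm^3
Mass = 140.171106 * 8.43 / 1000 = 1.18164242 kg
Cost = 1.18164242 * 418.7 = 494.7537 $


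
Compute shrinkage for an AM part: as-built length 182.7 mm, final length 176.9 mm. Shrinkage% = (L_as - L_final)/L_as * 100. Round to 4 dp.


Shrinkage = ((182.7-176.9)/182.7)*100 = 3.1746 %


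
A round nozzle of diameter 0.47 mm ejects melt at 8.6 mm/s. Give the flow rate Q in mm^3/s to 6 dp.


A = pi*(0.47/2)^2 = 0.17349445 mm^2
Q = 0.17349445 * 8.6 = 1.492052 mm^3/s


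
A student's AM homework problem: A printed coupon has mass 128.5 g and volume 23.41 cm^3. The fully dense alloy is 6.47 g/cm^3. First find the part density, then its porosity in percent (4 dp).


rho_part = 128.5 / 23.41 = 5.48910722 g/cm^3
Porosity = (1 - 5.48910722/6.47)*100 = 15.1606 %


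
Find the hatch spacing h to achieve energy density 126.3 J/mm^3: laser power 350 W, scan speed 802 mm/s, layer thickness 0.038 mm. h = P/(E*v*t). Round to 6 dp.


h = 350 / (126.3*802*0.038) = 0.09093 mm


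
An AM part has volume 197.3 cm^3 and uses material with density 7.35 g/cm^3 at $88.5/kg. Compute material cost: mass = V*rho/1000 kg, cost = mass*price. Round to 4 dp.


Mass = 197.3*7.35/1000 = 1.450155 kg
Cost = 1.450155 * 88.5 = 128.3387 $


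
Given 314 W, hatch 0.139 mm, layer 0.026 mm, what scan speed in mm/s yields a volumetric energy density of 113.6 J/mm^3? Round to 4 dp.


v = 314 / (113.6*0.139*0.026) = 764.8269 mm/s


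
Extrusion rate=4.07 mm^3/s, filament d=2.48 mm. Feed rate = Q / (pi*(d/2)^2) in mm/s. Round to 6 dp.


A = pi*(2.48/2)^2 = 4.830513
v = 4.07 / 4.830513 = 0.842561 mm/s


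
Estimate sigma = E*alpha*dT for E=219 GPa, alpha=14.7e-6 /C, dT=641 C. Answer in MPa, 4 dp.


sigma = 219*1000 * 14.7e-6 * 641 = 2063.5713 MPa


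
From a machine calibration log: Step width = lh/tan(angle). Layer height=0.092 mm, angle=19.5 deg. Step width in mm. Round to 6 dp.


step = 0.092 / tan(19.5) = 0.2598 mm


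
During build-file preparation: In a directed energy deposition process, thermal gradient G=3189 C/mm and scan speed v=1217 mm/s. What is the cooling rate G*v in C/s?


CR = 3189 * 1217 = 3881013 C/s


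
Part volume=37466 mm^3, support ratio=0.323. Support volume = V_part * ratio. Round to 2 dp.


V_support = 37466 * 0.323 = 12101.52 mm^3


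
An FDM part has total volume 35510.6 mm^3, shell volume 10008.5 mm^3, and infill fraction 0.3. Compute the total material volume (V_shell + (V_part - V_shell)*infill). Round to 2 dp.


V_infill = (35510.6 - 10008.5) * 0.3 = 7650.63
V_total = 10008.5 + 7650.63 = 17659.13 mm^3


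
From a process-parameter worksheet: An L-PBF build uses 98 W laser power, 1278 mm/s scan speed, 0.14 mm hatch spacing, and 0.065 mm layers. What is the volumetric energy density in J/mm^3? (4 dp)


E = 98 / (1278*0.14*0.065) = 8.4266 J/mm^3


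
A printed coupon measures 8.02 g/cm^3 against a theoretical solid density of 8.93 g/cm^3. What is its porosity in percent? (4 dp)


Porosity = (1-8.02/8.93)*100 = 10.1904 %


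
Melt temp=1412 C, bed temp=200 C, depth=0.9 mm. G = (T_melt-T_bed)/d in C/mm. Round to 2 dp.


G = (1412-200)/0.9 = 1346.67 C/mm


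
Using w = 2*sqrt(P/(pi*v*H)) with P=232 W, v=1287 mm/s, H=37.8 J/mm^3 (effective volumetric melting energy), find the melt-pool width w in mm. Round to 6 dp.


w = 2*sqrt(232/(pi*1287*37.8)) = 0.077923 mm


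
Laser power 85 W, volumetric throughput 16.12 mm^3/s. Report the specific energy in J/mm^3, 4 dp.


SE = 85 / 16.12 = 5.273 J/mm^3


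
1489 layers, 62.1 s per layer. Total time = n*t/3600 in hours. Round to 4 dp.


t = 1489 * 62.1 / 3600 = 25.6853 hrs


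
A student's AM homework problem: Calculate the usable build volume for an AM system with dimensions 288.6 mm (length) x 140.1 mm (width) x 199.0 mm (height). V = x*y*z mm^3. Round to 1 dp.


V = 288.6 * 140.1 * 199.0 = 8046139.1 mm^3


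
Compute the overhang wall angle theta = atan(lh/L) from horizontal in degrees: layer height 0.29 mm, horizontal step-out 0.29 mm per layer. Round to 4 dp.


angle = atan(0.29/0.29) = 45.0 degrees


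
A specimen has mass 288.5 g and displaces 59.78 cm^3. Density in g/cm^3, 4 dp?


rho = 288.5 / 59.78 = 4.826 g/cm^3


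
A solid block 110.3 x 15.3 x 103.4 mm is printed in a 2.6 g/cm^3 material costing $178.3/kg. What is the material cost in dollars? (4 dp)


V = 110.3 * 15.3 * 103.4 = 174496.806 mm^3 = 174.496806 cm^3
Mass = 174.496806 * 2.6 / 1000 = 0.4536917 kg
Cost = 0.4536917 * 178.3 = 80.8932 $


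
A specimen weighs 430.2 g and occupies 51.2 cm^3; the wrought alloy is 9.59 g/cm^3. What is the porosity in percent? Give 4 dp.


rho_part = 430.2 / 51.2 = 8.40234375 g/cm^3
Porosity = (1 - 8.40234375/9.59)*100 = 12.3843 %


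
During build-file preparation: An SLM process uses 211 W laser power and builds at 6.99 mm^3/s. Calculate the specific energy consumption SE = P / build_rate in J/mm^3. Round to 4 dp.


SE = 211 / 6.99 = 30.186 J/mm^3


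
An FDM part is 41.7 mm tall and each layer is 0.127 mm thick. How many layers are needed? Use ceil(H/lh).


Layers = ceil(41.7/0.127) = 329


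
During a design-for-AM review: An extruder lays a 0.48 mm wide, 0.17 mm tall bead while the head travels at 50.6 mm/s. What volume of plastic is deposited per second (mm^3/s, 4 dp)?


Rate = 0.48 * 0.17 * 50.6 = 4.129 mm^3/s


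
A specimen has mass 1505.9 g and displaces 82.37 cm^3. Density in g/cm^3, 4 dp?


rho = 1505.9 / 82.37 = 18.2821 g/cm^3


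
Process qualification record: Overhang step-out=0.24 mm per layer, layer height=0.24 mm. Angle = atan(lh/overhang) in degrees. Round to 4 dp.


angle = atan(0.24/0.24) = 45.0 degrees


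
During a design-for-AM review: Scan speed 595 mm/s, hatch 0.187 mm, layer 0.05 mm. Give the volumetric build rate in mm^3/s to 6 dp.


Rate = 595 * 0.187 * 0.05 = 5.56325 mm^3/s


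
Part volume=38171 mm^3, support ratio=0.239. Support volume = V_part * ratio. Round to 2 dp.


V_support = 38171 * 0.239 = 9122.87 mm^3


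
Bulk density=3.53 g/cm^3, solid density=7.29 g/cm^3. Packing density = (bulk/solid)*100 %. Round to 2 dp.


Packing = (3.53/7.29)*100 = 48.42 %


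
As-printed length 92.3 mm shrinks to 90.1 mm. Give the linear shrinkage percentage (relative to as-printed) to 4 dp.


Shrinkage = ((92.3-90.1)/92.3)*100 = 2.3835 %


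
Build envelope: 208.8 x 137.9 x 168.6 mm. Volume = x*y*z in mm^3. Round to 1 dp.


V = 208.8 * 137.9 * 168.6 = 4854587.5 mm^3


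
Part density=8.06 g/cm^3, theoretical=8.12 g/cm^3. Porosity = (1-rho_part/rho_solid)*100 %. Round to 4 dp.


Porosity = (1-8.06/8.12)*100 = 0.7389 %


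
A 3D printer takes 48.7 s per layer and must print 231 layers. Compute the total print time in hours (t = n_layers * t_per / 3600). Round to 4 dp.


t = 231 * 48.7 / 3600 = 3.1249 hrs


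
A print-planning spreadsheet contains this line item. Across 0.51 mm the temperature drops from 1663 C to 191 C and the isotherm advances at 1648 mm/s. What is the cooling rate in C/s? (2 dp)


G = (1663-191)/0.51 = 2886.2745098 C/mm
CR = 2886.2745098 * 1648 = 4756580.39 C/s


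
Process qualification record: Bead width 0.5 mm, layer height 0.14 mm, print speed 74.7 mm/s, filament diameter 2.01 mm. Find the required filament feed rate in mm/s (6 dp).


Q = 0.5 * 0.14 * 74.7 = 5.229 mm^3/s
A_fil = pi*(2.01/2)^2 = 3.17308712 mm^2
v_feed = 5.229 / 3.17308712 = 1.647922 mm/s


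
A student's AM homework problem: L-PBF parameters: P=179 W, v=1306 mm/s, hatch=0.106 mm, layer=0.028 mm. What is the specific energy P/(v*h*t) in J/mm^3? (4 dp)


Build rate = 1306 * 0.106 * 0.028 = 3.876208 mm^3/s
SE = 179 / 3.876208 = 46.1792 J/mm^3


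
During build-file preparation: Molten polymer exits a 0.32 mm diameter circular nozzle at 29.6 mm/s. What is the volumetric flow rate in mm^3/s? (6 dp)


A = pi*(0.32/2)^2 = 0.08042477 mm^2
Q = 0.08042477 * 29.6 = 2.380573 mm^3/s


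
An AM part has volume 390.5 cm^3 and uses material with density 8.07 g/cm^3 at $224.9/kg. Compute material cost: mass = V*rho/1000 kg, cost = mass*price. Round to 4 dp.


Mass = 390.5*8.07/1000 = 3.151335 kg
Cost = 3.151335 * 224.9 = 708.7352 $


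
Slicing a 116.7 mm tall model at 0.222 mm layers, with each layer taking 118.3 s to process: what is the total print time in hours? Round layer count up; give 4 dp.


Layers = ceil(116.7/0.222) = 526
t = 526 * 118.3 / 3600 = 17.2849 hrs


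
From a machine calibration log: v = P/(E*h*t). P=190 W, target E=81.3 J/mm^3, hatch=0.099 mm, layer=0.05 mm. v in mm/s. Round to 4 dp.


v = 190 / (81.3*0.099*0.05) = 472.1259 mm/s


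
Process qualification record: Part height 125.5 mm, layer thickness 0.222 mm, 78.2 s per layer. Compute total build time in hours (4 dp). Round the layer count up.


Layers = ceil(125.5/0.222) = 566
t = 566 * 78.2 / 3600 = 12.2948 hrs


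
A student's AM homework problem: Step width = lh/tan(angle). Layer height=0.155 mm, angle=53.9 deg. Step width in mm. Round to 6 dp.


step = 0.155 / tan(53.9) = 0.113028 mm


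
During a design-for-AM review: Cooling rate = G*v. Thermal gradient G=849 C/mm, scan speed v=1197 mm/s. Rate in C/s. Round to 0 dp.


CR = 849 * 1197 = 1016253 C/s


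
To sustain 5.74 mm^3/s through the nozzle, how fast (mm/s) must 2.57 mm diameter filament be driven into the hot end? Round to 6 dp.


A = pi*(2.57/2)^2 = 5.187476
v = 5.74 / 5.187476 = 1.106511 mm/s


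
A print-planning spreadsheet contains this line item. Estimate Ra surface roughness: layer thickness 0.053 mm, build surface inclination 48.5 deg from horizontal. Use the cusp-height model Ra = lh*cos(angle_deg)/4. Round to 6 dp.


Ra = 0.053 * cos(48.5) / 4 = 0.00878 mm


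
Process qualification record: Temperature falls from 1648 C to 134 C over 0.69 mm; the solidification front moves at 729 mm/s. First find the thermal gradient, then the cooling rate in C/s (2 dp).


G = (1648-134)/0.69 = 2194.20289855 C/mm
CR = 2194.20289855 * 729 = 1599573.91 C/s


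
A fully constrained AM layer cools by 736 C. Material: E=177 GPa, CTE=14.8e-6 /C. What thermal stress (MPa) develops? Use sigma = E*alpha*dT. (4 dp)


sigma = 177*1000 * 14.8e-6 * 736 = 1928.0256 MPa


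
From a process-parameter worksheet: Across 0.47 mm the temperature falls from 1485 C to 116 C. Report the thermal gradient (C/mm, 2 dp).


G = (1485-116)/0.47 = 2912.77 C/mm


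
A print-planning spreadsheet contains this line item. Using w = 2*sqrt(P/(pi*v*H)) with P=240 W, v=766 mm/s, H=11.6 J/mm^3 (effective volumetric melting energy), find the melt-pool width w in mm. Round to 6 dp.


w = 2*sqrt(240/(pi*766*11.6)) = 0.185446 mm


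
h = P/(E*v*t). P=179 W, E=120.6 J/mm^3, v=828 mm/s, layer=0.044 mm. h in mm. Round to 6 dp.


h = 179 / (120.6*828*0.044) = 0.04074 mm


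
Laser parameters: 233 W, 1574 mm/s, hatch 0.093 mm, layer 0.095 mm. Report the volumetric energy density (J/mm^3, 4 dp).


E = 233 / (1574*0.093*0.095) = 16.755 J/mm^3


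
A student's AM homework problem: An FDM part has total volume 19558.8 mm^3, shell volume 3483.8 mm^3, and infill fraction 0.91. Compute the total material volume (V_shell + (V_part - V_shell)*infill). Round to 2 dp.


V_infill = (19558.8 - 3483.8) * 0.91 = 14628.25
V_total = 3483.8 + 14628.25 = 18112.05 mm^3


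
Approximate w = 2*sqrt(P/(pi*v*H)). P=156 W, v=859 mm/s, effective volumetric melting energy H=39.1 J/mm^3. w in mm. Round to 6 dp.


w = 2*sqrt(156/(pi*859*39.1)) = 0.076901 mm


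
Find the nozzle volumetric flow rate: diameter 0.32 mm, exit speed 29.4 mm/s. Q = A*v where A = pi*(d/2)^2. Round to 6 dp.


A = pi*(0.32/2)^2 = 0.08042477 mm^2
Q = 0.08042477 * 29.4 = 2.364488 mm^3/s


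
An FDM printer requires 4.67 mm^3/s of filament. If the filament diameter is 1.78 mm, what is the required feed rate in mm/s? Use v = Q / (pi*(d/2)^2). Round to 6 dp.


A = pi*(1.78/2)^2 = 2.488456
v = 4.67 / 2.488456 = 1.876666 mm/s


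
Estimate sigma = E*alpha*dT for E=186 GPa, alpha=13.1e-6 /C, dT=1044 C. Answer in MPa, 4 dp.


sigma = 186*1000 * 13.1e-6 * 1044 = 2543.8104 MPa


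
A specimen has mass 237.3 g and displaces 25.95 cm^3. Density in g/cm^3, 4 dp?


rho = 237.3 / 25.95 = 9.1445 g/cm^3


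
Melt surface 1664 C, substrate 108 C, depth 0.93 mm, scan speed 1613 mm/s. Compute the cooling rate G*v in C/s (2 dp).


G = (1664-108)/0.93 = 1673.11827957 C/mm
CR = 1673.11827957 * 1613 = 2698739.78 C/s


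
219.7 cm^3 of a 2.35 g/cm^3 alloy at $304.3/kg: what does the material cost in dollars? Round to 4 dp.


Mass = 219.7*2.35/1000 = 0.516295 kg
Cost = 0.516295 * 304.3 = 157.1086 $


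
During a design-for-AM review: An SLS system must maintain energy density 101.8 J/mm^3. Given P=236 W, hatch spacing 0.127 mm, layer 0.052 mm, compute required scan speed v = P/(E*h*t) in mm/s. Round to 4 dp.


v = 236 / (101.8*0.127*0.052) = 351.0404 mm/s


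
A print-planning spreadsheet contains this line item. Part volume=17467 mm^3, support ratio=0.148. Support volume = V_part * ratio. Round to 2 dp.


V_support = 17467 * 0.148 = 2585.12 mm^3


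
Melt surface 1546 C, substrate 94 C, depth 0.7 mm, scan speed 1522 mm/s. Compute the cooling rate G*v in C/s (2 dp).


G = (1546-94)/0.7 = 2074.28571429 C/mm
CR = 2074.28571429 * 1522 = 3157062.86 C/s


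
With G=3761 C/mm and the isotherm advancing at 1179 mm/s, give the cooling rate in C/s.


CR = 3761 * 1179 = 4434219 C/s


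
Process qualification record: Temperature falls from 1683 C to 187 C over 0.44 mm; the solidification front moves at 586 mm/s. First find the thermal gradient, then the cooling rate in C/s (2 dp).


G = (1683-187)/0.44 = 3400.0 C/mm
CR = 3400.0 * 586 = 1992400.0 C/s


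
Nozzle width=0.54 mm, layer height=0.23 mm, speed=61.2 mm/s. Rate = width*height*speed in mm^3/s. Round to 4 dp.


Rate = 0.54 * 0.23 * 61.2 = 7.601 mm^3/s


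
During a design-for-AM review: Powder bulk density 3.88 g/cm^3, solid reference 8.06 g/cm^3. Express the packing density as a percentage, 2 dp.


Packing = (3.88/8.06)*100 = 48.14 %


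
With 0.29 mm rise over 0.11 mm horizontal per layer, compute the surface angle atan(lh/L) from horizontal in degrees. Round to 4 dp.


angle = atan(0.29/0.11) = 69.2277 degrees


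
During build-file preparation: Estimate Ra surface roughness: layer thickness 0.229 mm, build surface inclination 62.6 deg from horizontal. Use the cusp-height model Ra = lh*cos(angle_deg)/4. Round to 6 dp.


Ra = 0.229 * cos(62.6) / 4 = 0.026346 mm


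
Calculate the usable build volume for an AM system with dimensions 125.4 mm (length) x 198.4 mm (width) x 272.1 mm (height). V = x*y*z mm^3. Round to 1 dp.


V = 125.4 * 198.4 * 272.1 = 6769673.9 mm^3


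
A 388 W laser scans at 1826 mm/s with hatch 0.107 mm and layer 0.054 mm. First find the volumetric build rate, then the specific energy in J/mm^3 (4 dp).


Build rate = 1826 * 0.107 * 0.054 = 10.550628 mm^3/s
SE = 388 / 10.550628 = 36.7751 J/mm^3


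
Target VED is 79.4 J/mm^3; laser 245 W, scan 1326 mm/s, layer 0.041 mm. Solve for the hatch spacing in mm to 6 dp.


h = 245 / (79.4*1326*0.041) = 0.056757 mm


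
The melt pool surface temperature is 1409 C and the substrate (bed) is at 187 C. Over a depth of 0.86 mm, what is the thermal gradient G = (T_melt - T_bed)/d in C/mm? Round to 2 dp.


G = (1409-187)/0.86 = 1420.93 C/mm


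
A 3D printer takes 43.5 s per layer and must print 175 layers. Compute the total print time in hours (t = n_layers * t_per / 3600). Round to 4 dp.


t = 175 * 43.5 / 3600 = 2.1146 hrs


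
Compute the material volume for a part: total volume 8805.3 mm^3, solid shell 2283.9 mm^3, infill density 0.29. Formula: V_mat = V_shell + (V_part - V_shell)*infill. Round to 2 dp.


V_infill = (8805.3 - 2283.9) * 0.29 = 1891.21
V_total = 2283.9 + 1891.21 = 4175.11 mm^3


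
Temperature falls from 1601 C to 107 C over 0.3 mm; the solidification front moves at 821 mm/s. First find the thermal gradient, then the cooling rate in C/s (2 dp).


G = (1601-107)/0.3 = 4980.0 C/mm
CR = 4980.0 * 821 = 4088580.0 C/s


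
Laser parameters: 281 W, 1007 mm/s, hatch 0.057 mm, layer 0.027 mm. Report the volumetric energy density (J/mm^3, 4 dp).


E = 281 / (1007*0.057*0.027) = 181.3169 J/mm^3


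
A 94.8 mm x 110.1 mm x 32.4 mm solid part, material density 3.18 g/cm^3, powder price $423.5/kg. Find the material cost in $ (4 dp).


V = 94.8 * 110.1 * 32.4 = 338174.352 mm^3 = 338.174352 cm^3
Mass = 338.174352 * 3.18 / 1000 = 1.07539444 kg
Cost = 1.07539444 * 423.5 = 455.4295 $


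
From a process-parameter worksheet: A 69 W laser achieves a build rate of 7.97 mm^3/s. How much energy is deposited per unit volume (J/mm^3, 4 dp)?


SE = 69 / 7.97 = 8.6575 J/mm^3


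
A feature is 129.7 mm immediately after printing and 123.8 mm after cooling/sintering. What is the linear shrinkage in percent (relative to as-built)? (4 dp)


Shrinkage = ((129.7-123.8)/129.7)*100 = 4.549 %


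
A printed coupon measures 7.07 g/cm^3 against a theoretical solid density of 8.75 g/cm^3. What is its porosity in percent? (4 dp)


Porosity = (1-7.07/8.75)*100 = 19.2 %


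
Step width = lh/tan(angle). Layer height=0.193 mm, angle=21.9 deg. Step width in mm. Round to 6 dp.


step = 0.193 / tan(21.9) = 0.480103 mm


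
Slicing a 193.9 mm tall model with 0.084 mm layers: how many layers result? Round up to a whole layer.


Layers = ceil(193.9/0.084) = 2309


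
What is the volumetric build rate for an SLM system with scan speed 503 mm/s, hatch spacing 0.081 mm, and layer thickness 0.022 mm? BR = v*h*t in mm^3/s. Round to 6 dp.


Rate = 503 * 0.081 * 0.022 = 0.896346 mm^3/s


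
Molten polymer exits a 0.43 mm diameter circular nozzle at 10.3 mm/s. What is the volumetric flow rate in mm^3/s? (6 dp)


A = pi*(0.43/2)^2 = 0.14522012 mm^2
Q = 0.14522012 * 10.3 = 1.495767 mm^3/s


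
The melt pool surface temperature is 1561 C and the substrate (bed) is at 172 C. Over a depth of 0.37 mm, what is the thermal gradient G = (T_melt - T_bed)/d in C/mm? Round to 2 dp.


G = (1561-172)/0.37 = 3754.05 C/mm


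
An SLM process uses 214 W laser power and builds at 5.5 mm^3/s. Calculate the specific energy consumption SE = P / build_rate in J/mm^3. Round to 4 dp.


SE = 214 / 5.5 = 38.9091 J/mm^3


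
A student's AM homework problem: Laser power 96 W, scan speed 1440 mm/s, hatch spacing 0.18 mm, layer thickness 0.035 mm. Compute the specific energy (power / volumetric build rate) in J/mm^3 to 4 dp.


Build rate = 1440 * 0.18 * 0.035 = 9.072 mm^3/s
SE = 96 / 9.072 = 10.582 J/mm^3


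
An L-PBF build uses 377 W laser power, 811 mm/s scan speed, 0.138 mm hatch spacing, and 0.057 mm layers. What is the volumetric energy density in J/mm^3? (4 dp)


E = 377 / (811*0.138*0.057) = 59.0972 J/mm^3


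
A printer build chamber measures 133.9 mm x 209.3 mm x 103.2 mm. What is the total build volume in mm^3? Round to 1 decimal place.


V = 133.9 * 209.3 * 103.2 = 2892207.9 mm^3


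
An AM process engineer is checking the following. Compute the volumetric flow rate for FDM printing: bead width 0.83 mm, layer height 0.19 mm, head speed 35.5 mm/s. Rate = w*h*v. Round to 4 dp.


Rate = 0.83 * 0.19 * 35.5 = 5.5984 mm^3/s


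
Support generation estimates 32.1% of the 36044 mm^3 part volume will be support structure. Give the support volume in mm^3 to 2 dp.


V_support = 36044 * 0.321 = 11570.12 mm^3


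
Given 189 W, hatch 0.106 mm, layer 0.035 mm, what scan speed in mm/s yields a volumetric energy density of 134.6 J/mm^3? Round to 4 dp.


v = 189 / (134.6*0.106*0.035) = 378.4799 mm/s


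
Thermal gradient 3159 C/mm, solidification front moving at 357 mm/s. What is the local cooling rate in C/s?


CR = 3159 * 357 = 1127763 C/s


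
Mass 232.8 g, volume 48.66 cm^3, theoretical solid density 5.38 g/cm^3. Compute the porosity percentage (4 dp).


rho_part = 232.8 / 48.66 = 4.78421702 g/cm^3
Porosity = (1 - 4.78421702/5.38)*100 = 11.074 %


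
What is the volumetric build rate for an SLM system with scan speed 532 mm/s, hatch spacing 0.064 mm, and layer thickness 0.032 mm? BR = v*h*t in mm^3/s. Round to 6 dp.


Rate = 532 * 0.064 * 0.032 = 1.089536 mm^3/s


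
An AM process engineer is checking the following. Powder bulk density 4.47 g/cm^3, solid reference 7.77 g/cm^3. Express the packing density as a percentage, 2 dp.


Packing = (4.47/7.77)*100 = 57.53 %


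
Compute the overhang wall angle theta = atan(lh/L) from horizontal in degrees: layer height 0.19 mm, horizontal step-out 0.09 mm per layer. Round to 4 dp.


angle = atan(0.19/0.09) = 64.6538 degrees


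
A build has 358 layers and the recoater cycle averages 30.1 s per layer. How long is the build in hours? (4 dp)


t = 358 * 30.1 / 3600 = 2.9933 hrs


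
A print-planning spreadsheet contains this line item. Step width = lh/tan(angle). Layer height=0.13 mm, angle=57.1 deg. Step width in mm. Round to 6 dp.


step = 0.13 / tan(57.1) = 0.084101 mm


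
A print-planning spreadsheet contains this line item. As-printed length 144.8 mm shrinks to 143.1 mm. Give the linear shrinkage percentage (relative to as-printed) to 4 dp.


Shrinkage = ((144.8-143.1)/144.8)*100 = 1.174 %


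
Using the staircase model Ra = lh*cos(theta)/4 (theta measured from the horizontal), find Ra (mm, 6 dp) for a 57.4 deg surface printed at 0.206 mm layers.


Ra = 0.206 * cos(57.4) / 4 = 0.027747 mm


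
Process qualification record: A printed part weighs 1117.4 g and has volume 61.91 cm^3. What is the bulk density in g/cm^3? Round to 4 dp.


rho = 1117.4 / 61.91 = 18.0488 g/cm^3


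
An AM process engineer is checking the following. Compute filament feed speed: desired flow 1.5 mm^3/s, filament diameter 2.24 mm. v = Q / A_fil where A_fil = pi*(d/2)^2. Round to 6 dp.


A = pi*(2.24/2)^2 = 3.940814
v = 1.5 / 3.940814 = 0.380632 mm/s


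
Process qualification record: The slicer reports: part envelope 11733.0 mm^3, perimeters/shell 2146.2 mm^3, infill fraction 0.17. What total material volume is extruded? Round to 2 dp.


V_infill = (11733.0 - 2146.2) * 0.17 = 1629.76
V_total = 2146.2 + 1629.76 = 3775.96 mm^3


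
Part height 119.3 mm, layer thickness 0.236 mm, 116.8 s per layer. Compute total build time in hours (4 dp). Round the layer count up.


Layers = ceil(119.3/0.236) = 506
t = 506 * 116.8 / 3600 = 16.4169 hrs


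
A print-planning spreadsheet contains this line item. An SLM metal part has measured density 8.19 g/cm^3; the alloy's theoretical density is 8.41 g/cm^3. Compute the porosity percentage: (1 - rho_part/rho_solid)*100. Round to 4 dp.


Porosity = (1-8.19/8.41)*100 = 2.6159 %


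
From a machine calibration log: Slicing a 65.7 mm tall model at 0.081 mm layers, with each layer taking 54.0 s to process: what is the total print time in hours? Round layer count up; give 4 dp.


Layers = ceil(65.7/0.081) = 812
t = 812 * 54.0 / 3600 = 12.18 hrs


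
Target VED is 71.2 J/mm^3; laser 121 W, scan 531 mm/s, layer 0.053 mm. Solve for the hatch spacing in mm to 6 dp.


h = 121 / (71.2*531*0.053) = 0.060386 mm


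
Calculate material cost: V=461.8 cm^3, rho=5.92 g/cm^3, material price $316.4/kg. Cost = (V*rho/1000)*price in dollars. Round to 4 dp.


Mass = 461.8*5.92/1000 = 2.733856 kg
Cost = 2.733856 * 316.4 = 864.992 $


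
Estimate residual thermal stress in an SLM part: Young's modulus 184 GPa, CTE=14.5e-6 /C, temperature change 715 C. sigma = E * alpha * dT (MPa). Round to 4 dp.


sigma = 184*1000 * 14.5e-6 * 715 = 1907.62 MPa


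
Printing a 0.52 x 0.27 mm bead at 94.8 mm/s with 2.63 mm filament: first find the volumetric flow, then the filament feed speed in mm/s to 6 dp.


Q = 0.52 * 0.27 * 94.8 = 13.30992 mm^3/s
A_fil = pi*(2.63/2)^2 = 5.43252056 mm^2
v_feed = 13.30992 / 5.43252056 = 2.450045 mm/s


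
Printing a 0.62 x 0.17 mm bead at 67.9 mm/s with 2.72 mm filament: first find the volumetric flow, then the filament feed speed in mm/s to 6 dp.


Q = 0.62 * 0.17 * 67.9 = 7.15666 mm^3/s
A_fil = pi*(2.72/2)^2 = 5.81068977 mm^2
v_feed = 7.15666 / 5.81068977 = 1.231637 mm/s


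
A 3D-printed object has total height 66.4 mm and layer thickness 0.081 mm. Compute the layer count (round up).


Layers = ceil(66.4/0.081) = 820


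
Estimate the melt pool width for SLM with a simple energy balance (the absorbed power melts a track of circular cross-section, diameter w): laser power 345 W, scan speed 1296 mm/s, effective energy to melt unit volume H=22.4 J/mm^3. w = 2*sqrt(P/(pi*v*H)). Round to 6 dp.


w = 2*sqrt(345/(pi*1296*22.4)) = 0.123009 mm


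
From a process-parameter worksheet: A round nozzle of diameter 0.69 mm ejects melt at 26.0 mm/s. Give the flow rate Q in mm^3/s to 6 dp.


A = pi*(0.69/2)^2 = 0.37392807 mm^2
Q = 0.37392807 * 26.0 = 9.72213 mm^3/s


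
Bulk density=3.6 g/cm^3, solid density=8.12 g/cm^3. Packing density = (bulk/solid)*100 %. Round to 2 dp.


Packing = (3.6/8.12)*100 = 44.33 %


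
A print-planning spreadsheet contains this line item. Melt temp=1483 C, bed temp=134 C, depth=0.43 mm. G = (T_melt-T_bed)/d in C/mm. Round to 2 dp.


G = (1483-134)/0.43 = 3137.21 C/mm


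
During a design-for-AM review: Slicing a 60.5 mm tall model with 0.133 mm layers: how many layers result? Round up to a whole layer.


Layers = ceil(60.5/0.133) = 455


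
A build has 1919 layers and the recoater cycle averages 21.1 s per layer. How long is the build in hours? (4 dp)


t = 1919 * 21.1 / 3600 = 11.2475 hrs


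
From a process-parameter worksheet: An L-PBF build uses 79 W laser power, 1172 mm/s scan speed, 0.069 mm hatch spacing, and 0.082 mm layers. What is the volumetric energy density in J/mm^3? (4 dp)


E = 79 / (1172*0.069*0.082) = 11.9134 J/mm^3


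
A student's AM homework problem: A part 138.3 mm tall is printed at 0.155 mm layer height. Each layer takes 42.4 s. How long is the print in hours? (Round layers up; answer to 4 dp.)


Layers = ceil(138.3/0.155) = 893
t = 893 * 42.4 / 3600 = 10.5176 hrs


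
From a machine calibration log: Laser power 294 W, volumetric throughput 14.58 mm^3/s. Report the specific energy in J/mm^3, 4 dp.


SE = 294 / 14.58 = 20.1646 J/mm^3


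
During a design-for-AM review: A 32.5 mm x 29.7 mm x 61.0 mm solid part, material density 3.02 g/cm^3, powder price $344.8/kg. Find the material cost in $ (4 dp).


V = 32.5 * 29.7 * 61.0 = 58880.25 mm^3 = 58.88025 cm^3
Mass = 58.88025 * 3.02 / 1000 = 0.17781836 kg
Cost = 0.17781836 * 344.8 = 61.3118 $


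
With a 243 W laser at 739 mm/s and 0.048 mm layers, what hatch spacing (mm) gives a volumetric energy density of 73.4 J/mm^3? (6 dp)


h = 243 / (73.4*739*0.048) = 0.093331 mm


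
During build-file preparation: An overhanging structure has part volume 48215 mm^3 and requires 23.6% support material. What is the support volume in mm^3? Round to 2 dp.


V_support = 48215 * 0.236 = 11378.74 mm^3


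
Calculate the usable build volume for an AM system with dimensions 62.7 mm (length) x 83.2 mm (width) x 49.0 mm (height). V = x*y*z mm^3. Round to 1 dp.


V = 62.7 * 83.2 * 49.0 = 255615.4 mm^3


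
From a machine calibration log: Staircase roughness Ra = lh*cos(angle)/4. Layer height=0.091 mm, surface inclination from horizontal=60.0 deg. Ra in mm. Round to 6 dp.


Ra = 0.091 * cos(60.0) / 4 = 0.011375 mm


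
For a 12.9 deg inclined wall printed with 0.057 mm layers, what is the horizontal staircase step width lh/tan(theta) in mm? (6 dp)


step = 0.057 / tan(12.9) = 0.248875 mm


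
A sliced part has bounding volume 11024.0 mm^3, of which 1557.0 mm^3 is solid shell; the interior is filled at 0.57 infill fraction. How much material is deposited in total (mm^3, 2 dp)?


V_infill = (11024.0 - 1557.0) * 0.57 = 5396.19
V_total = 1557.0 + 5396.19 = 6953.19 mm^3


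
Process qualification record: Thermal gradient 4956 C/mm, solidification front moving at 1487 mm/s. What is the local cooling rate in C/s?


CR = 4956 * 1487 = 7369572 C/s


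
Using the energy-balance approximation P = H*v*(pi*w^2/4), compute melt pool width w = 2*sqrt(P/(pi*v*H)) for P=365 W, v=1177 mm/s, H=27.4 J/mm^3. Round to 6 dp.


w = 2*sqrt(365/(pi*1177*27.4)) = 0.120043 mm


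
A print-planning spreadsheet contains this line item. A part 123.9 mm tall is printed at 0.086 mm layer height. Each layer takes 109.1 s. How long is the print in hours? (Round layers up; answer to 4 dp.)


Layers = ceil(123.9/0.086) = 1441
t = 1441 * 109.1 / 3600 = 43.6703 hrs


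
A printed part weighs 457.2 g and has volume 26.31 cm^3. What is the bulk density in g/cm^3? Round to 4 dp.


rho = 457.2 / 26.31 = 17.3774 g/cm^3


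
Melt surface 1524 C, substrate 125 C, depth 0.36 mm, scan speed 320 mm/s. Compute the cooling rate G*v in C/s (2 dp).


G = (1524-125)/0.36 = 3886.11111111 C/mm
CR = 3886.11111111 * 320 = 1243555.56 C/s


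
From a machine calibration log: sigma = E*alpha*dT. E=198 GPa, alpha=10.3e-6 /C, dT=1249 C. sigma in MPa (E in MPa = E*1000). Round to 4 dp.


sigma = 198*1000 * 10.3e-6 * 1249 = 2547.2106 MPa


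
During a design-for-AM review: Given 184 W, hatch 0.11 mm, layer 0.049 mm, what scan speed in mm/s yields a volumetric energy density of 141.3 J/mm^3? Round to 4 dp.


v = 184 / (141.3*0.11*0.049) = 241.5944 mm/s


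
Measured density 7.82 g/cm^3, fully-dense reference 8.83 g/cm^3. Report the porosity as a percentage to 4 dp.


Porosity = (1-7.82/8.83)*100 = 11.4383 %


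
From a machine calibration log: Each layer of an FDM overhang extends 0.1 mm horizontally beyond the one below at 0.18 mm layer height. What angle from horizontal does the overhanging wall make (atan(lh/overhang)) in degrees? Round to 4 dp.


angle = atan(0.18/0.1) = 60.9454 degrees


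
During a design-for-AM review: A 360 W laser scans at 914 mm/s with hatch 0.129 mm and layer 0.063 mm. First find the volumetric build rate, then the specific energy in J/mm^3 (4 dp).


Build rate = 914 * 0.129 * 0.063 = 7.428078 mm^3/s
SE = 360 / 7.428078 = 48.4648 J/mm^3


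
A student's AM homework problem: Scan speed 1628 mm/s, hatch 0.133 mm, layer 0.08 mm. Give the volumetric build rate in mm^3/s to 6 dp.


Rate = 1628 * 0.133 * 0.08 = 17.32192 mm^3/s


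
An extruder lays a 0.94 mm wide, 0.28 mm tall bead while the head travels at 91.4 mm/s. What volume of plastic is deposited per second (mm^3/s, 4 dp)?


Rate = 0.94 * 0.28 * 91.4 = 24.0565 mm^3/s


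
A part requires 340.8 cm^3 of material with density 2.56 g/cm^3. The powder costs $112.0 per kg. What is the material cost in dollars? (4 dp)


Mass = 340.8*2.56/1000 = 0.872448 kg
Cost = 0.872448 * 112.0 = 97.7142 $


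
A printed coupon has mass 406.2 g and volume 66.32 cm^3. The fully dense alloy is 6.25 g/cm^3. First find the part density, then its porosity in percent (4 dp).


rho_part = 406.2 / 66.32 = 6.12484922 g/cm^3
Porosity = (1 - 6.12484922/6.25)*100 = 2.0024 %


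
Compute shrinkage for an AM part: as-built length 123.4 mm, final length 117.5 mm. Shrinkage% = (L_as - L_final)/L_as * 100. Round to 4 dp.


Shrinkage = ((123.4-117.5)/123.4)*100 = 4.7812 %


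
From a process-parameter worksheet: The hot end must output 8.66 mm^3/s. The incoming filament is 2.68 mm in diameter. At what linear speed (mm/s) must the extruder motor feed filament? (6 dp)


A = pi*(2.68/2)^2 = 5.641044
v = 8.66 / 5.641044 = 1.535177 mm/s


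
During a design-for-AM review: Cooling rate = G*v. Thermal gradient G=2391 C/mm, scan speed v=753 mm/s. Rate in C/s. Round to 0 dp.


CR = 2391 * 753 = 1800423 C/s
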